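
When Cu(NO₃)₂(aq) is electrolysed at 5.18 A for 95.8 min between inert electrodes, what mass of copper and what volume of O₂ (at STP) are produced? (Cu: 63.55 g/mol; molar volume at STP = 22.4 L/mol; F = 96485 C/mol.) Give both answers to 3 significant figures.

9.81 g Cu; 1.73 L O₂

Q = 5.18 × 5748 = 29770 C; n(e⁻) = 29770 / 96485 = 0.3085 mol
Cathode: Cu²⁺ + 2e⁻ → Cu → n(Cu) = 0.3085/2 = 0.1543 mol → 9.81 g
Anode: 2H₂O → O₂ + 4H⁺ + 4e⁻ → n(O₂) = 0.3085/4 = 0.07713 mol → 1.73 L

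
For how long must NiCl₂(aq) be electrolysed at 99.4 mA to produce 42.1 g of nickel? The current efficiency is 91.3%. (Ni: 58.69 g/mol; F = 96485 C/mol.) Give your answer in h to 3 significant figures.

n(Ni) = 42.1 / 58.69 = 0.7173 mol
Ni²⁺ + 2e⁻ → Ni, so n(e⁻) = 2 × 0.7173 = 1.435 mol
Q = 1.435 × 96485 / 0.913 = 1.516×10^5 C
t = Q / I = 1.516×10^5 / 0.0994 = 1.525×10^6 s = 424 h

424 h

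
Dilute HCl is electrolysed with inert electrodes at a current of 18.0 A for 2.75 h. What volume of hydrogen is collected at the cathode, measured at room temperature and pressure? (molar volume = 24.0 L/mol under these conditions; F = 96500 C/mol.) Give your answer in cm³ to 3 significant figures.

Q = It = 18.0 × 9900 = 1.782×10^5 C
n(e⁻) = 1.782×10^5 / 96500 = 1.847 mol
2H⁺ + 2e⁻ → H₂, so n(H₂) = 1.847 / 2 = 0.9235 mol
V = 0.9235 × 24.0 = 22.16 L
= 22200 cm³

22200 cm³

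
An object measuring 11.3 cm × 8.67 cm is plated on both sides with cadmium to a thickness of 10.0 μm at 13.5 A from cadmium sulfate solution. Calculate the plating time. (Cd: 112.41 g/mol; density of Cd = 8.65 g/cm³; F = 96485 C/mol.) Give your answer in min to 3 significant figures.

3.59 min

Plated area = 2 × 11.3 × 8.67 = 195.9 cm²
Volume = 195.9 × 10.0×10⁻⁴ cm = 0.1959 cm³
m(Cd) = 0.1959 × 8.65 = 1.695 g
n(Cd) = 1.695 / 112.41 = 0.01508 mol; n(e⁻) = 2 × 0.01508 = 0.03016 mol
Q = 0.03016 × 96485 = 2910 C
t = 2910 / 13.5 = 215.6 s = 3.59 min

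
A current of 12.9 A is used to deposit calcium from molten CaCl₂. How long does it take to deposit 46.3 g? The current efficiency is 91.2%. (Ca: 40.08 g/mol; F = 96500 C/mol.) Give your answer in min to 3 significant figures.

316 min

n(Ca) = 46.3 / 40.08 = 1.155 mol
Ca²⁺ + 2e⁻ → Ca, so n(e⁻) = 2 × 1.155 = 2.310 mol
Q = 2.310 × 96500 / 0.912 = 2.444×10^5 C
t = Q / I = 2.444×10^5 / 12.9 = 18950 s = 316 min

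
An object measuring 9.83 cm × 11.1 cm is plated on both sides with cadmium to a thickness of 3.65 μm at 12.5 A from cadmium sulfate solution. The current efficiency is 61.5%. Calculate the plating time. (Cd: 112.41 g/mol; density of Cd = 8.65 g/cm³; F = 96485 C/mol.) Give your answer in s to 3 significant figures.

154 s

Plated area = 2 × 9.83 × 11.1 = 218.2 cm²
Volume = 218.2 × 3.65×10⁻⁴ cm = 0.07964 cm³
m(Cd) = 0.07964 × 8.65 = 0.6889 g
n(Cd) = 0.6889 / 112.41 = 0.006128 mol; n(e⁻) = 2 × 0.006128 = 0.01226 mol
Q = 0.01226 × 96485 / 0.615 = 1923 C
t = 1923 / 12.5 = 153.8 s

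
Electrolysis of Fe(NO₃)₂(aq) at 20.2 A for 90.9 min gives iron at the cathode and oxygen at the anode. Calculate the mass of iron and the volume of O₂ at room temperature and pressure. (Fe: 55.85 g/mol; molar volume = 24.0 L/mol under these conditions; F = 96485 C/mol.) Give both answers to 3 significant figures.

31.9 g Fe; 6.85 L O₂

Q = 20.2 × 5454 = 1.102×10^5 C; n(e⁻) = 1.102×10^5 / 96485 = 1.142 mol
Cathode: Fe²⁺ + 2e⁻ → Fe → n(Fe) = 1.142/2 = 0.5710 mol → 31.9 g
Anode: 2H₂O → O₂ + 4H⁺ + 4e⁻ → n(O₂) = 1.142/4 = 0.2855 mol → 6.85 L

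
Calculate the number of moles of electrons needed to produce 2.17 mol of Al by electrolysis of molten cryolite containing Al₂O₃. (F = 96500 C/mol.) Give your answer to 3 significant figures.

6.51 mol

Al³⁺ + 3e⁻ → Al, so n(e⁻) = 3 × 2.17 = 6.510 mol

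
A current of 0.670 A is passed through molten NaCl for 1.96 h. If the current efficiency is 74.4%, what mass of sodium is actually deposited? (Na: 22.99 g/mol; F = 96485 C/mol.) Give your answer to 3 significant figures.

Q = 0.670 × 7056 = 4728 C
n(e⁻) = 4728 / 96485 = 0.04900 mol
Na⁺ + e⁻ → Na, so theoretical m(Na) = 0.04900 × 22.99 = 1.127 g
Actual mass = 74.4% × 1.127 = 0.838 g

0.838 g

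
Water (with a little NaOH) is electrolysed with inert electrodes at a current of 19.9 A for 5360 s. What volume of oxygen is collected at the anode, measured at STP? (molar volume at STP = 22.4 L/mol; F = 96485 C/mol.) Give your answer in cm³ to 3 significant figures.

Q = 19.9 A × 5360 s = 1.067×10^5 C
Moles of electrons = 1.067×10^5 / 96485 = 1.106 mol
2H₂O → O₂ + 4H⁺ + 4e⁻, so n(O₂) = 1.106 / 4 = 0.2765 mol
V = 0.2765 × 22.4 = 6.194 L
= 6190 cm³

6190 cm³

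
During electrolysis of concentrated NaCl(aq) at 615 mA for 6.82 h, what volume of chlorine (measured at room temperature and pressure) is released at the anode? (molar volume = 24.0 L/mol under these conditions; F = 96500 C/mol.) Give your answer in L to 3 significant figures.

1.88 L

Q = It = 0.615 × 24552 = 15100 C
n(e⁻) = 15100 / 96500 = 0.1565 mol
2Cl⁻ → Cl₂ + 2e⁻, so n(Cl₂) = 0.1565 / 2 = 0.07825 mol
V = 0.07825 × 24.0 = 1.878 L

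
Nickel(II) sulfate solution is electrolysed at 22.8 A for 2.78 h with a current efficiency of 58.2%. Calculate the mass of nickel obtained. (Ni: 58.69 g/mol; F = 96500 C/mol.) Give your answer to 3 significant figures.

Q = 22.8 × 10008 = 2.282×10^5 C
n(e⁻) = 2.282×10^5 / 96500 = 2.365 mol
Ni²⁺ + 2e⁻ → Ni, so theoretical m(Ni) = 1.183 × 58.69 = 69.43 g
Actual mass = 58.2% × 69.43 = 40.4 g

40.4 g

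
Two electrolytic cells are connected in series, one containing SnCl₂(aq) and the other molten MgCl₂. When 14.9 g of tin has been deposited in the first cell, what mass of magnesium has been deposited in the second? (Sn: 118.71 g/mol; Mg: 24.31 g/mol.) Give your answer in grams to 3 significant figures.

3.05 g

n(Sn) = 14.9 / 118.71 = 0.1255 mol
Sn²⁺ + 2e⁻ → Sn, so n(e⁻) = 2 × 0.1255 = 0.2510 mol
Since the cells are in series, n(e⁻) in the Mg cell is also 0.2510 mol.
Mg²⁺ + 2e⁻ → Mg, so n(Mg) = 0.2510 / 2 = 0.1255 mol
m(Mg) = 0.1255 × 24.31 = 3.05 g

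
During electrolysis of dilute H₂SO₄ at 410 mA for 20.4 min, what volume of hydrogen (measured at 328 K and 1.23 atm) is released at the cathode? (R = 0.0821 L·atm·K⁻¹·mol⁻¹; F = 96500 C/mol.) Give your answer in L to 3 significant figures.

0.0569 L

Q = It = 0.410 × 1224 = 501.8 C
n(e⁻) = 501.8 / 96500 = 0.005200 mol
2H⁺ + 2e⁻ → H₂, so n(H₂) = 0.005200 / 2 = 0.002600 mol
V = nRT/P = 0.002600 × 0.0821 × 328 / 1.23 = 0.05692 L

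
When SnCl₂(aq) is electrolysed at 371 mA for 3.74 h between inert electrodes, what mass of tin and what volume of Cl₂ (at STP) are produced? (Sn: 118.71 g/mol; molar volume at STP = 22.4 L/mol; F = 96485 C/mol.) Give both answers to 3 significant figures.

3.07 g Sn; 0.580 L Cl₂

Q = 0.371 × 13464 = 4995 C; n(e⁻) = 4995 / 96485 = 0.05177 mol
Cathode: Sn²⁺ + 2e⁻ → Sn → n(Sn) = 0.05177/2 = 0.02589 mol → 3.07 g
Anode: 2Cl⁻ → Cl₂ + 2e⁻ → n(Cl₂) = 0.05177/2 = 0.02589 mol → 0.580 L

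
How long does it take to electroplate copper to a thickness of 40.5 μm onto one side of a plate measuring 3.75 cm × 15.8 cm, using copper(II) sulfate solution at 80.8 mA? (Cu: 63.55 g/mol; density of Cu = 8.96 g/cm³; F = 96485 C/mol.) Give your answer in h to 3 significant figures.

Plated area = 3.75 × 15.8 = 59.25 cm²
Volume = 59.25 × 40.5×10⁻⁴ cm = 0.2400 cm³
m(Cu) = 0.2400 × 8.96 = 2.150 g
n(Cu) = 2.150 / 63.55 = 0.03383 mol; n(e⁻) = 2 × 0.03383 = 0.06766 mol
Q = 0.06766 × 96485 = 6528 C
t = 6528 / 0.0808 = 80790 s = 22.4 h

22.4 h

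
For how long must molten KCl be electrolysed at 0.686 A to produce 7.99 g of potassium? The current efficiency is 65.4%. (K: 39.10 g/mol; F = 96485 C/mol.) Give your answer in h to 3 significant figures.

12.2 h

n(K) = 7.99 / 39.10 = 0.2043 mol
K⁺ + e⁻ → K, so n(e⁻) = 0.2043 mol
Q = 0.2043 × 96485 / 0.654 = 30140 C
t = Q / I = 30140 / 0.686 = 43940 s = 12.2 h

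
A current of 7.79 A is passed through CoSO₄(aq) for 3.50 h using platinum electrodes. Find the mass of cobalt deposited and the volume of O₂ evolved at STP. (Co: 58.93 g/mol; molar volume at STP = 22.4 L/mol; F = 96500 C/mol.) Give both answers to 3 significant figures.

Q = 7.79 × 12600 = 98150 C; n(e⁻) = 98150 / 96500 = 1.017 mol
Cathode: Co²⁺ + 2e⁻ → Co → n(Co) = 1.017/2 = 0.5085 mol → 30.0 g
Anode: 2H₂O → O₂ + 4H⁺ + 4e⁻ → n(O₂) = 1.017/4 = 0.2543 mol → 5.70 L

30.0 g Co; 5.70 L O₂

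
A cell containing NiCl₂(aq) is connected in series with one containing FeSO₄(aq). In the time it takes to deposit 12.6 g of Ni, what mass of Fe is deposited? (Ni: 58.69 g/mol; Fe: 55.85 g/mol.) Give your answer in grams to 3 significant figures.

n(Ni) = 12.6 / 58.69 = 0.2147 mol
Ni²⁺ + 2e⁻ → Ni, so n(e⁻) = 2 × 0.2147 = 0.4294 mol
Since the cells are in series, n(e⁻) in the Fe cell is also 0.4294 mol.
Fe²⁺ + 2e⁻ → Fe, so n(Fe) = 0.4294 / 2 = 0.2147 mol
m(Fe) = 0.2147 × 55.85 = 12.0 g

12.0 g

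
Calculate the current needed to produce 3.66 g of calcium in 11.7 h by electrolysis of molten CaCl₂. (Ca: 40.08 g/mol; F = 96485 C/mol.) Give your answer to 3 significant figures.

n(Ca) = 3.66 / 40.08 = 0.09132 mol
Ca²⁺ + 2e⁻ → Ca, so n(e⁻) = 2 × 0.09132 = 0.1826 mol
Q = 0.1826 × 96485 = 17620 C
I = Q / t = 17620 / 42120 s = 0.418 A

0.418 A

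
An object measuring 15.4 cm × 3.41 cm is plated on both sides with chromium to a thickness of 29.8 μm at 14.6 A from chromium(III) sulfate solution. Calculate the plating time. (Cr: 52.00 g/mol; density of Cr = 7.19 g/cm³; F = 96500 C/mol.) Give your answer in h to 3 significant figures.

Plated area = 2 × 15.4 × 3.41 = 105.0 cm²
Volume = 105.0 × 29.8×10⁻⁴ cm = 0.3129 cm³
m(Cr) = 0.3129 × 7.19 = 2.250 g
n(Cr) = 2.250 / 52.00 = 0.04327 mol; n(e⁻) = 3 × 0.04327 = 0.1298 mol
Q = 0.1298 × 96500 = 12530 C
t = 12530 / 14.6 = 858.2 s = 0.238 h

0.238 h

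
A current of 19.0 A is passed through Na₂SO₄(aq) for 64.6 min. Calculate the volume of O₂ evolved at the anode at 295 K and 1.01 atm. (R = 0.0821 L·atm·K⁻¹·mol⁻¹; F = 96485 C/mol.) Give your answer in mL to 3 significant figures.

4580 mL

Q = 19.0 A × 3876 s = 73640 C
Moles of electrons = 73640 / 96485 = 0.7632 mol
2H₂O → O₂ + 4H⁺ + 4e⁻, so n(O₂) = 0.7632 / 4 = 0.1908 mol
V = nRT/P = 0.1908 × 0.0821 × 295 / 1.01 = 4.575 L
= 4580 mL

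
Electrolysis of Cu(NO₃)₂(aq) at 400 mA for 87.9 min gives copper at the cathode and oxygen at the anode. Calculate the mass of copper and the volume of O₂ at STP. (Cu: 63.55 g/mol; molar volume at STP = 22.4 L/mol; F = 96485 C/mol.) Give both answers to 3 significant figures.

0.695 g Cu; 0.122 L O₂

Q = 0.400 × 5274 = 2110 C; n(e⁻) = 2110 / 96485 = 0.02187 mol
Cathode: Cu²⁺ + 2e⁻ → Cu → n(Cu) = 0.02187/2 = 0.01094 mol → 0.695 g
Anode: 2H₂O → O₂ + 4H⁺ + 4e⁻ → n(O₂) = 0.02187/4 = 0.005468 mol → 0.122 L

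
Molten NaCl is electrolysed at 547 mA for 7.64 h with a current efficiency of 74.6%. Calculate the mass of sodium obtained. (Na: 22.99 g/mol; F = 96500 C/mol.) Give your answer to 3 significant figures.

Q = 0.547 × 27504 = 15040 C
n(e⁻) = 15040 / 96500 = 0.1559 mol
Na⁺ + e⁻ → Na, so theoretical m(Na) = 0.1559 × 22.99 = 3.584 g
Actual mass = 74.6% × 3.584 = 2.67 g

2.67 g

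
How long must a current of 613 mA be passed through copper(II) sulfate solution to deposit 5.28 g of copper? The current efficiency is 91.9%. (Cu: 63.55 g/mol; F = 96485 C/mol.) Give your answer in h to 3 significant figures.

n(Cu) = 5.28 / 63.55 = 0.08308 mol
Cu²⁺ + 2e⁻ → Cu, so n(e⁻) = 2 × 0.08308 = 0.1662 mol
Q = 0.1662 × 96485 / 0.919 = 17450 C
t = Q / I = 17450 / 0.613 = 28470 s = 7.91 h

7.91 h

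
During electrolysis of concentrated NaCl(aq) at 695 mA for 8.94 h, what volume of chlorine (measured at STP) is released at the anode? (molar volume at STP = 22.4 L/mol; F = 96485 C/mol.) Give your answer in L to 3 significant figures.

2.60 L

Q = It = 0.695 × 32184 = 22370 C
n(e⁻) = 22370 / 96485 = 0.2318 mol
2Cl⁻ → Cl₂ + 2e⁻, so n(Cl₂) = 0.2318 / 2 = 0.1159 mol
V = 0.1159 × 22.4 = 2.596 L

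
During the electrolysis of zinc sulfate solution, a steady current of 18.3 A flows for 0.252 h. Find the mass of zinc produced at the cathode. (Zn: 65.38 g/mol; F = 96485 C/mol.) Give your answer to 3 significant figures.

5.62 g

Charge passed = 18.3 × 907.2 = 16600 C
Moles of electrons = 16600 / 96485 = 0.1720 mol
Zn²⁺ + 2e⁻ → Zn, so n(Zn) = 0.1720 / 2 = 0.08600 mol
m = 0.08600 × 65.38 = 5.62 g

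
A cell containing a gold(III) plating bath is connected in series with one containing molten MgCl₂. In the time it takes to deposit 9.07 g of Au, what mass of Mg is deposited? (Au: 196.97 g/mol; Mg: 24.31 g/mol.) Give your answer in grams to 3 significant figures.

1.68 g

n(Au) = 9.07 / 196.97 = 0.04605 mol
Au³⁺ + 3e⁻ → Au, so n(e⁻) = 3 × 0.04605 = 0.1382 mol
The cells are in series, so the same charge (and hence the same n(e⁻) = 0.1382 mol) passes through both.
Mg²⁺ + 2e⁻ → Mg, so n(Mg) = 0.1382 / 2 = 0.06910 mol
m(Mg) = 0.06910 × 24.31 = 1.68 g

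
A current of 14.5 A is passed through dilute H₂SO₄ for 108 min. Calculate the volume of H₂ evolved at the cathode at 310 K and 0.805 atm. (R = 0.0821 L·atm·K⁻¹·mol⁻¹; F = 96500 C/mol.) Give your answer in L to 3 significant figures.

15.4 L

Charge passed = 14.5 × 6480 = 93960 C
Moles of electrons = 93960 / 96500 = 0.9737 mol
2H⁺ + 2e⁻ → H₂, so n(H₂) = 0.9737 / 2 = 0.4869 mol
V = nRT/P = 0.4869 × 0.0821 × 310 / 0.805 = 15.39 L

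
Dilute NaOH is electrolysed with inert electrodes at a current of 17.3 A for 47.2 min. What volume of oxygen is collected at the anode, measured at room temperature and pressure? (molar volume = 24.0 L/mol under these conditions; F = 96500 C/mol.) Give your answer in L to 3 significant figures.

Q = It = 17.3 × 2832 = 48990 C
n(e⁻) = 48990 / 96500 = 0.5077 mol
2H₂O → O₂ + 4H⁺ + 4e⁻, so n(O₂) = 0.5077 / 4 = 0.1269 mol
V = 0.1269 × 24.0 = 3.046 L

3.05 L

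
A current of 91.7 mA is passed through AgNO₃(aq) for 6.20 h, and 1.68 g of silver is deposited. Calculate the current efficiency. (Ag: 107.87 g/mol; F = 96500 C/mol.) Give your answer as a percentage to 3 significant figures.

Q = 0.0917 × 22320 = 2047 C
n(e⁻) = 2047 / 96500 = 0.02121 mol
Ag⁺ + e⁻ → Ag, so theoretical n(Ag) = 0.02121 mol → 2.288 g
Efficiency = 1.68 / 2.288 = 0.7343 = 73.4%

73.4%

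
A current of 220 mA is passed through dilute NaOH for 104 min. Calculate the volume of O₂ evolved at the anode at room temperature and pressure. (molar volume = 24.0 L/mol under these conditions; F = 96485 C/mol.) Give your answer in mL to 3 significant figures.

85.4 mL

Q = It = 0.220 × 6240 = 1373 C
n(e⁻) = 1373 / 96485 = 0.01423 mol
2H₂O → O₂ + 4H⁺ + 4e⁻, so n(O₂) = 0.01423 / 4 = 0.003558 mol
V = 0.003558 × 24.0 = 0.08539 L
= 85.4 mL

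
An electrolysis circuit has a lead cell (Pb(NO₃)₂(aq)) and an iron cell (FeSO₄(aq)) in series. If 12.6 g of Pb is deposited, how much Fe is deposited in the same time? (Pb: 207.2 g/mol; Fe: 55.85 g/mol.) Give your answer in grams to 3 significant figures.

n(Pb) = 12.6 / 207.2 = 0.06081 mol
Pb²⁺ + 2e⁻ → Pb, so n(e⁻) = 2 × 0.06081 = 0.1216 mol
In series, the same 0.1216 mol of electrons flows through the second cell.
Fe²⁺ + 2e⁻ → Fe, so n(Fe) = 0.1216 / 2 = 0.06080 mol
m(Fe) = 0.06080 × 55.85 = 3.40 g

3.40 g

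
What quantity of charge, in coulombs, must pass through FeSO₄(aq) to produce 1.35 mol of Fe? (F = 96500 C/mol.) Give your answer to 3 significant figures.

Fe²⁺ + 2e⁻ → Fe, so n(e⁻) = 2 × 1.35 = 2.700 mol
Q = 2.700 × 96500 = 2.606×10^5 C

2.61×10^5 C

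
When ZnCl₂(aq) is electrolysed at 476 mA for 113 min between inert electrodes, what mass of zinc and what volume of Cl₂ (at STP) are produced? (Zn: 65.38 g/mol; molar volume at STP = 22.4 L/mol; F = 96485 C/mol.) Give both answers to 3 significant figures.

1.09 g Zn; 0.375 L Cl₂

Q = 0.476 × 6780 = 3227 C; n(e⁻) = 3227 / 96485 = 0.03345 mol
Cathode: Zn²⁺ + 2e⁻ → Zn → n(Zn) = 0.03345/2 = 0.01673 mol → 1.09 g
Anode: 2Cl⁻ → Cl₂ + 2e⁻ → n(Cl₂) = 0.03345/2 = 0.01673 mol → 0.375 L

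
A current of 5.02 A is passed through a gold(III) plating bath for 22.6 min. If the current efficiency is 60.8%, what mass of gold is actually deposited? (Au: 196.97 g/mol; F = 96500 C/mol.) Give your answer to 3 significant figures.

Q = 5.02 × 1356 = 6807 C
n(e⁻) = 6807 / 96500 = 0.07054 mol
Au³⁺ + 3e⁻ → Au, so theoretical m(Au) = 0.02351 × 196.97 = 4.631 g
Actual mass = 60.8% × 4.631 = 2.82 g

2.82 g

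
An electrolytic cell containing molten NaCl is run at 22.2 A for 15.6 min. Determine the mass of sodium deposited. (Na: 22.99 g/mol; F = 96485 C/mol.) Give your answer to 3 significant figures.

Charge passed = 22.2 × 936 = 20780 C
n(e⁻) = 20780 / 96485 = 0.2154 mol
Na⁺ + e⁻ → Na, so n(Na) = 0.2154 mol
m = 0.2154 × 22.99 = 4.95 g

4.95 g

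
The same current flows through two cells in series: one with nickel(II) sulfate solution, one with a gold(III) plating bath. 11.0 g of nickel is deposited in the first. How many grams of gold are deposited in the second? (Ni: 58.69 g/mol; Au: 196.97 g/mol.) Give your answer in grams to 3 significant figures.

n(Ni) = 11.0 / 58.69 = 0.1874 mol
Ni²⁺ + 2e⁻ → Ni, so n(e⁻) = 2 × 0.1874 = 0.3748 mol
Since the cells are in series, n(e⁻) in the Au cell is also 0.3748 mol.
Au³⁺ + 3e⁻ → Au, so n(Au) = 0.3748 / 3 = 0.1249 mol
m(Au) = 0.1249 × 196.97 = 24.6 g

24.6 g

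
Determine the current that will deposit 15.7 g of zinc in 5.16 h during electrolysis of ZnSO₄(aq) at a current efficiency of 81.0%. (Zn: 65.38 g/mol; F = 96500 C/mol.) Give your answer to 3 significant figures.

3.08 A

n(Zn) = 15.7 / 65.38 = 0.2401 mol
Zn²⁺ + 2e⁻ → Zn, so n(e⁻) = 2 × 0.2401 = 0.4802 mol
Q = 0.4802 × 96500 / 0.810 = 57210 C
I = Q / t = 57210 / 18576 s = 3.08 A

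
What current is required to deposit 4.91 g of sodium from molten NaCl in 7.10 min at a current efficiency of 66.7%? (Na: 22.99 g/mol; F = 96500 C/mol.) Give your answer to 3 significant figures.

n(Na) = 4.91 / 22.99 = 0.2136 mol
Na⁺ + e⁻ → Na, so n(e⁻) = 0.2136 mol
Q = 0.2136 × 96500 / 0.667 = 30900 C
I = Q / t = 30900 / 426 s = 72.5 A

72.5 A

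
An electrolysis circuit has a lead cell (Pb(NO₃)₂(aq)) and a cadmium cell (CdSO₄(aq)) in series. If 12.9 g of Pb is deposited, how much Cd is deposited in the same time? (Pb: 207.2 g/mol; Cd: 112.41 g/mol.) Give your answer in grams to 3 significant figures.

n(Pb) = 12.9 / 207.2 = 0.06226 mol
Pb²⁺ + 2e⁻ → Pb, so n(e⁻) = 2 × 0.06226 = 0.1245 mol
Same current for the same time ⇒ same n(e⁻) = 0.1245 mol in both cells.
Cd²⁺ + 2e⁻ → Cd, so n(Cd) = 0.1245 / 2 = 0.06225 mol
m(Cd) = 0.06225 × 112.41 = 7.00 g

7.00 g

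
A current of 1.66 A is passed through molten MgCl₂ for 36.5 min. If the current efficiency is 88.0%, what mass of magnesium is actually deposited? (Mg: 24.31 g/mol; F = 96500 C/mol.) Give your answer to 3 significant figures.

Q = 1.66 × 2190 = 3635 C
n(e⁻) = 3635 / 96500 = 0.03767 mol
Mg²⁺ + 2e⁻ → Mg, so theoretical m(Mg) = 0.01884 × 24.31 = 0.4580 g
Actual mass = 88.0% × 0.4580 = 0.403 g

0.403 g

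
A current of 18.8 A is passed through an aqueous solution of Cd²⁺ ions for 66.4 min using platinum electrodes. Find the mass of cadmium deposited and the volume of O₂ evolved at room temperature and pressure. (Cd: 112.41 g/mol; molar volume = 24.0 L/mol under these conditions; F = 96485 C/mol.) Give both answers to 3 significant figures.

Q = 18.8 × 3984 = 74900 C; n(e⁻) = 74900 / 96485 = 0.7763 mol
Cathode: Cd²⁺ + 2e⁻ → Cd → n(Cd) = 0.7763/2 = 0.3882 mol → 43.6 g
Anode: 2H₂O → O₂ + 4H⁺ + 4e⁻ → n(O₂) = 0.7763/4 = 0.1941 mol → 4.66 L

43.6 g Cd; 4.66 L O₂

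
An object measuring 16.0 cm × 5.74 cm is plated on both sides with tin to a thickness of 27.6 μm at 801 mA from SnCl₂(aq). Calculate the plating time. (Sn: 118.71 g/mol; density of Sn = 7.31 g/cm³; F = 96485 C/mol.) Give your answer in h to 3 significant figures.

Plated area = 2 × 16.0 × 5.74 = 183.7 cm²
Volume = 183.7 × 27.6×10⁻⁴ cm = 0.5070 cm³
m(Sn) = 0.5070 × 7.31 = 3.706 g
n(Sn) = 3.706 / 118.71 = 0.03122 mol; n(e⁻) = 2 × 0.03122 = 0.06244 mol
Q = 0.06244 × 96485 = 6025 C
t = 6025 / 0.801 = 7522 s = 2.09 h

2.09 h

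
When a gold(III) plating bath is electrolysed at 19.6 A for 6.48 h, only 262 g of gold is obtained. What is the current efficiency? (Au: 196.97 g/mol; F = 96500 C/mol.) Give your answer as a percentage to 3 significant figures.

84.2%

Q = 19.6 × 23328 = 4.572×10^5 C
n(e⁻) = 4.572×10^5 / 96500 = 4.738 mol
Au³⁺ + 3e⁻ → Au, so theoretical n(Au) = 1.579 mol → 311.0 g
Efficiency = 262 / 311.0 = 0.8424 = 84.2%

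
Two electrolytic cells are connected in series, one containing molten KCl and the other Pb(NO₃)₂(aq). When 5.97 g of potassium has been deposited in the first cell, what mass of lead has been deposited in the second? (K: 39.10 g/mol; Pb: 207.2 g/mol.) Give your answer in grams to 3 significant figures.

n(K) = 5.97 / 39.10 = 0.1527 mol
K⁺ + e⁻ → K, so n(e⁻) = 0.1527 mol
Same current for the same time ⇒ same n(e⁻) = 0.1527 mol in both cells.
Pb²⁺ + 2e⁻ → Pb, so n(Pb) = 0.1527 / 2 = 0.07635 mol
m(Pb) = 0.07635 × 207.2 = 15.8 g

15.8 g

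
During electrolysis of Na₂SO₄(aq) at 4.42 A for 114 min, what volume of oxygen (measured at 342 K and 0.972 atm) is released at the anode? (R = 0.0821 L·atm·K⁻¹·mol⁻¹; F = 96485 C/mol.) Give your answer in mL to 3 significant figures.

2260 mL

Charge passed = 4.42 × 6840 = 30230 C
Moles of electrons = 30230 / 96485 = 0.3133 mol
2H₂O → O₂ + 4H⁺ + 4e⁻, so n(O₂) = 0.3133 / 4 = 0.07833 mol
V = nRT/P = 0.07833 × 0.0821 × 342 / 0.972 = 2.263 L
= 2260 mL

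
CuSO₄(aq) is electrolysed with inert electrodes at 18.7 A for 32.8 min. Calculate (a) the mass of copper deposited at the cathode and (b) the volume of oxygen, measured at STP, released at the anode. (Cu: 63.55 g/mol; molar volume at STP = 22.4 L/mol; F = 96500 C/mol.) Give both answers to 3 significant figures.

12.1 g Cu; 2.14 L O₂

Q = 18.7 × 1968 = 36800 C; n(e⁻) = 36800 / 96500 = 0.3813 mol
Cathode: Cu²⁺ + 2e⁻ → Cu → n(Cu) = 0.3813/2 = 0.1907 mol → 12.1 g
Anode: 2H₂O → O₂ + 4H⁺ + 4e⁻ → n(O₂) = 0.3813/4 = 0.09533 mol → 2.14 L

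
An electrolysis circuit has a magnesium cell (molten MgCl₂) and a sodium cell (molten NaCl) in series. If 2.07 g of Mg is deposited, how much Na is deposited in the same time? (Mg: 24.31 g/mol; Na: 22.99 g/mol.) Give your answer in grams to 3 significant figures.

n(Mg) = 2.07 / 24.31 = 0.08515 mol
Mg²⁺ + 2e⁻ → Mg, so n(e⁻) = 2 × 0.08515 = 0.1703 mol
The cells are in series, so the same charge (and hence the same n(e⁻) = 0.1703 mol) passes through both.
Na⁺ + e⁻ → Na, so n(Na) = 0.1703 mol
m(Na) = 0.1703 × 22.99 = 3.92 g

3.92 g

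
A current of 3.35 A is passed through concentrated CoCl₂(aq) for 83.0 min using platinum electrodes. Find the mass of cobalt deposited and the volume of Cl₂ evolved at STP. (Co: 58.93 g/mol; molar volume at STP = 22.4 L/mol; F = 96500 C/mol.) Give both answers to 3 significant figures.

5.09 g Co; 1.94 L Cl₂

Q = 3.35 × 4980 = 16680 C; n(e⁻) = 16680 / 96500 = 0.1728 mol
Cathode: Co²⁺ + 2e⁻ → Co → n(Co) = 0.1728/2 = 0.08640 mol → 5.09 g
Anode: 2Cl⁻ → Cl₂ + 2e⁻ → n(Cl₂) = 0.1728/2 = 0.08640 mol → 1.94 L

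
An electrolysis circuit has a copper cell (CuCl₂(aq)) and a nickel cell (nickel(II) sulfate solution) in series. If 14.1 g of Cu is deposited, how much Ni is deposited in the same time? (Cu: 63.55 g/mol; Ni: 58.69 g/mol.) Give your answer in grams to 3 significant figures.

n(Cu) = 14.1 / 63.55 = 0.2219 mol
Cu²⁺ + 2e⁻ → Cu, so n(e⁻) = 2 × 0.2219 = 0.4438 mol
The cells are in series, so the same charge (and hence the same n(e⁻) = 0.4438 mol) passes through both.
Ni²⁺ + 2e⁻ → Ni, so n(Ni) = 0.4438 / 2 = 0.2219 mol
m(Ni) = 0.2219 × 58.69 = 13.0 g

13.0 g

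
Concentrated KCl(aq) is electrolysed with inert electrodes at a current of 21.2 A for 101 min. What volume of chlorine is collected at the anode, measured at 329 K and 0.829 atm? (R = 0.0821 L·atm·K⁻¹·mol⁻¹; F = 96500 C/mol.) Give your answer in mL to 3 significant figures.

21700 mL

Charge passed = 21.2 × 6060 = 1.285×10^5 C
Moles of electrons = 1.285×10^5 / 96500 = 1.332 mol
2Cl⁻ → Cl₂ + 2e⁻, so n(Cl₂) = 1.332 / 2 = 0.6660 mol
V = nRT/P = 0.6660 × 0.0821 × 329 / 0.829 = 21.70 L
= 21700 mL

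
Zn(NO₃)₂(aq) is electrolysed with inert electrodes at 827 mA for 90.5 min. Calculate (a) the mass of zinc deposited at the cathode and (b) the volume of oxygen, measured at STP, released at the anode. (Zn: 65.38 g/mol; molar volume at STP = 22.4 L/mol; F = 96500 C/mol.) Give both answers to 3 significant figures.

Q = 0.827 × 5430 = 4491 C; n(e⁻) = 4491 / 96500 = 0.04654 mol
Cathode: Zn²⁺ + 2e⁻ → Zn → n(Zn) = 0.04654/2 = 0.02327 mol → 1.52 g
Anode: 2H₂O → O₂ + 4H⁺ + 4e⁻ → n(O₂) = 0.04654/4 = 0.01164 mol → 0.261 L

1.52 g Zn; 0.261 L O₂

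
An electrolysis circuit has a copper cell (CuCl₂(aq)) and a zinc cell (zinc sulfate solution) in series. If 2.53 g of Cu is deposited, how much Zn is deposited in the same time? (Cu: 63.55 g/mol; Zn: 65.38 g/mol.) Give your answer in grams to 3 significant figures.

2.60 g

n(Cu) = 2.53 / 63.55 = 0.03981 mol
Cu²⁺ + 2e⁻ → Cu, so n(e⁻) = 2 × 0.03981 = 0.07962 mol
The cells are in series, so the same charge (and hence the same n(e⁻) = 0.07962 mol) passes through both.
Zn²⁺ + 2e⁻ → Zn, so n(Zn) = 0.07962 / 2 = 0.03981 mol
m(Zn) = 0.03981 × 65.38 = 2.60 g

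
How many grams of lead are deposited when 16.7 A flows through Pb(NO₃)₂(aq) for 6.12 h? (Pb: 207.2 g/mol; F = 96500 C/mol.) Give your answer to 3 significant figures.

395 g

Charge passed = 16.7 × 22032 = 3.679×10^5 C
n(e⁻) = 3.679×10^5 / 96500 = 3.812 mol
Pb²⁺ + 2e⁻ → Pb, so n(Pb) = 3.812 / 2 = 1.906 mol
m = 1.906 × 207.2 = 395 g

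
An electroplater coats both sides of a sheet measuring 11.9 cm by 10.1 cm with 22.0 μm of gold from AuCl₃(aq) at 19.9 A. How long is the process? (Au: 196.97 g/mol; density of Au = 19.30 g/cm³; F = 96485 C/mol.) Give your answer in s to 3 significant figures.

754 s

Plated area = 2 × 11.9 × 10.1 = 240.4 cm²
Volume = 240.4 × 22.0×10⁻⁴ cm = 0.5289 cm³
m(Au) = 0.5289 × 19.30 = 10.21 g
n(Au) = 10.21 / 196.97 = 0.05184 mol; n(e⁻) = 3 × 0.05184 = 0.1555 mol
Q = 0.1555 × 96485 = 15000 C
t = 15000 / 19.9 = 753.8 s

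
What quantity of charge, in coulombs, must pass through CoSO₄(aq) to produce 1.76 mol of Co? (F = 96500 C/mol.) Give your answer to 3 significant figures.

3.40×10^5 C

Co²⁺ + 2e⁻ → Co, so n(e⁻) = 2 × 1.76 = 3.520 mol
Q = 3.520 × 96500 = 3.397×10^5 C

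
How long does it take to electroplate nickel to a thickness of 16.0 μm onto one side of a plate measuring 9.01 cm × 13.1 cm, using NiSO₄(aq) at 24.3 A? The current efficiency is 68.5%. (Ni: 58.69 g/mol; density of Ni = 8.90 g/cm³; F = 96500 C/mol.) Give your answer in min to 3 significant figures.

5.53 min

Plated area = 9.01 × 13.1 = 118.0 cm²
Volume = 118.0 × 16.0×10⁻⁴ cm = 0.1888 cm³
m(Ni) = 0.1888 × 8.90 = 1.680 g
n(Ni) = 1.680 / 58.69 = 0.02862 mol; n(e⁻) = 2 × 0.02862 = 0.05724 mol
Q = 0.05724 × 96500 / 0.685 = 8064 C
t = 8064 / 24.3 = 331.9 s = 5.53 min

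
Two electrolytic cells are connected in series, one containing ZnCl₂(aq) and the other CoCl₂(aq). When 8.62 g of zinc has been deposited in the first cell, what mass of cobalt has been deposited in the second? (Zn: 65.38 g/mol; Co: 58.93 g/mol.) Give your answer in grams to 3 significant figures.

n(Zn) = 8.62 / 65.38 = 0.1318 mol
Zn²⁺ + 2e⁻ → Zn, so n(e⁻) = 2 × 0.1318 = 0.2636 mol
Since the cells are in series, n(e⁻) in the Co cell is also 0.2636 mol.
Co²⁺ + 2e⁻ → Co, so n(Co) = 0.2636 / 2 = 0.1318 mol
m(Co) = 0.1318 × 58.93 = 7.77 g

7.77 g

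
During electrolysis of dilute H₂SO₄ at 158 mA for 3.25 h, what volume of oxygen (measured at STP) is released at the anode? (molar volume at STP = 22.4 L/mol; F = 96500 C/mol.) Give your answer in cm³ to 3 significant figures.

107 cm³

Q = 0.158 A × 11700 s = 1849 C
n(e⁻) = 1849 / 96500 = 0.01916 mol
2H₂O → O₂ + 4H⁺ + 4e⁻, so n(O₂) = 0.01916 / 4 = 0.004790 mol
V = 0.004790 × 22.4 = 0.1073 L
= 107 cm³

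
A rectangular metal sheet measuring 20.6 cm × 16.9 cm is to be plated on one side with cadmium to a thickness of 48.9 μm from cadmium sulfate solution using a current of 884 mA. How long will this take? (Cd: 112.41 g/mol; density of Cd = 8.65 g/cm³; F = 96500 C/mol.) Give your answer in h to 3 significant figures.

Plated area = 20.6 × 16.9 = 348.1 cm²
Volume = 348.1 × 48.9×10⁻⁴ cm = 1.702 cm³
m(Cd) = 1.702 × 8.65 = 14.72 g
n(Cd) = 14.72 / 112.41 = 0.1309 mol; n(e⁻) = 2 × 0.1309 = 0.2618 mol
Q = 0.2618 × 96500 = 25260 C
t = 25260 / 0.884 = 28570 s = 7.94 h

7.94 h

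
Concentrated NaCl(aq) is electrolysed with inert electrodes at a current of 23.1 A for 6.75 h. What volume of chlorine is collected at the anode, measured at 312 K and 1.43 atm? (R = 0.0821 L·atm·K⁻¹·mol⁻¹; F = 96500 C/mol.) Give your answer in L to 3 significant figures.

Q = 23.1 A × 24300 s = 5.613×10^5 C
n(e⁻) = Q/F = 5.613×10^5/96500 = 5.817 mol
2Cl⁻ → Cl₂ + 2e⁻, so n(Cl₂) = 5.817 / 2 = 2.909 mol
V = nRT/P = 2.909 × 0.0821 × 312 / 1.43 = 52.11 L

52.1 L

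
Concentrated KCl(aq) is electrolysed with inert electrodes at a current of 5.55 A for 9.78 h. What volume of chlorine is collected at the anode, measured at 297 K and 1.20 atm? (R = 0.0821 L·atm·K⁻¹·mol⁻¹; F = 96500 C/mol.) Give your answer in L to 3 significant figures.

Q = 5.55 A × 35208 s = 1.954×10^5 C
n(e⁻) = 1.954×10^5 / 96500 = 2.025 mol
2Cl⁻ → Cl₂ + 2e⁻, so n(Cl₂) = 2.025 / 2 = 1.013 mol
V = nRT/P = 1.013 × 0.0821 × 297 / 1.20 = 20.58 L

20.6 L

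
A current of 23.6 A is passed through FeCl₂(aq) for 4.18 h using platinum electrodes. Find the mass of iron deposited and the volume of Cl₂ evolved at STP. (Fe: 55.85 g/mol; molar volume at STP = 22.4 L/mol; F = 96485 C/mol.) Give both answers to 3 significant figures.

103 g Fe; 41.2 L Cl₂

Q = 23.6 × 15048 = 3.551×10^5 C; n(e⁻) = 3.551×10^5 / 96485 = 3.680 mol
Cathode: Fe²⁺ + 2e⁻ → Fe → n(Fe) = 3.680/2 = 1.840 mol → 103 g
Anode: 2Cl⁻ → Cl₂ + 2e⁻ → n(Cl₂) = 3.680/2 = 1.840 mol → 41.2 L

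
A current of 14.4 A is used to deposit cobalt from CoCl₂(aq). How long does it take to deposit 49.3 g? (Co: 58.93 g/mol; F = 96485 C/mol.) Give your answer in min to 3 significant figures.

n(Co) = 49.3 / 58.93 = 0.8366 mol
Co²⁺ + 2e⁻ → Co, so n(e⁻) = 2 × 0.8366 = 1.673 mol
Q = 1.673 × 96485 = 1.614×10^5 C
t = Q / I = 1.614×10^5 / 14.4 = 11210 s = 187 min

187 min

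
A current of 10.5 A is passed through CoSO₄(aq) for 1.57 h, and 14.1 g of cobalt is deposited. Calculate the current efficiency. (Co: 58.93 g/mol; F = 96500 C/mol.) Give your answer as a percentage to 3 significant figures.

77.8%

Q = 10.5 × 5652 = 59350 C
n(e⁻) = 59350 / 96500 = 0.6150 mol
Co²⁺ + 2e⁻ → Co, so theoretical n(Co) = 0.3075 mol → 18.12 g
Efficiency = 14.1 / 18.12 = 0.7781 = 77.8%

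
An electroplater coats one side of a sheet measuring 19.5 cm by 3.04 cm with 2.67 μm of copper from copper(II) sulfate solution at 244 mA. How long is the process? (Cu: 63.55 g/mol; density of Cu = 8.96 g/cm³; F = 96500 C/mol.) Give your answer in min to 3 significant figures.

29.4 min

Plated area = 19.5 × 3.04 = 59.28 cm²
Volume = 59.28 × 2.67×10⁻⁴ cm = 0.01583 cm³
m(Cu) = 0.01583 × 8.96 = 0.1418 g
n(Cu) = 0.1418 / 63.55 = 0.002231 mol; n(e⁻) = 2 × 0.002231 = 0.004462 mol
Q = 0.004462 × 96500 = 430.6 C
t = 430.6 / 0.244 = 1765 s = 29.4 min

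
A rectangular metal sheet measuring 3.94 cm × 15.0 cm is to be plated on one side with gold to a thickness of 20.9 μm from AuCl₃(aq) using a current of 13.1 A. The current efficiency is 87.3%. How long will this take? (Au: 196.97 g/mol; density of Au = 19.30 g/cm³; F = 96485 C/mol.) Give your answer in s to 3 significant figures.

306 s

Plated area = 3.94 × 15.0 = 59.10 cm²
Volume = 59.10 × 20.9×10⁻⁴ cm = 0.1235 cm³
m(Au) = 0.1235 × 19.30 = 2.384 g
n(Au) = 2.384 / 196.97 = 0.01210 mol; n(e⁻) = 3 × 0.01210 = 0.03630 mol
Q = 0.03630 × 96485 / 0.873 = 4012 C
t = 4012 / 13.1 = 306.3 s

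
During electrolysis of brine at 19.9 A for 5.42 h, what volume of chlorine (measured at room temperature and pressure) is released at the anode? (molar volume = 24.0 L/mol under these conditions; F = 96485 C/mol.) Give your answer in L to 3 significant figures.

Charge passed = 19.9 × 19512 = 3.883×10^5 C
n(e⁻) = Q/F = 3.883×10^5/96485 = 4.024 mol
2Cl⁻ → Cl₂ + 2e⁻, so n(Cl₂) = 4.024 / 2 = 2.012 mol
V = 2.012 × 24.0 = 48.29 L

48.3 L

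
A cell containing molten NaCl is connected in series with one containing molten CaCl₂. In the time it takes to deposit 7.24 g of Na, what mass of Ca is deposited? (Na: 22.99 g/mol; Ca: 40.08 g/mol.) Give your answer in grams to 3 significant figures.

6.31 g

n(Na) = 7.24 / 22.99 = 0.3149 mol
Na⁺ + e⁻ → Na, so n(e⁻) = 0.3149 mol
Same current for the same time ⇒ same n(e⁻) = 0.3149 mol in both cells.
Ca²⁺ + 2e⁻ → Ca, so n(Ca) = 0.3149 / 2 = 0.1575 mol
m(Ca) = 0.1575 × 40.08 = 6.31 g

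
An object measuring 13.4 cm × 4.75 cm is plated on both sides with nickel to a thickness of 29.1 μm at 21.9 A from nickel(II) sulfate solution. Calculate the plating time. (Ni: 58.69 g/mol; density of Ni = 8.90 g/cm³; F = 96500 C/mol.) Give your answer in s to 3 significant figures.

Plated area = 2 × 13.4 × 4.75 = 127.3 cm²
Volume = 127.3 × 29.1×10⁻⁴ cm = 0.3704 cm³
m(Ni) = 0.3704 × 8.90 = 3.297 g
n(Ni) = 3.297 / 58.69 = 0.05618 mol; n(e⁻) = 2 × 0.05618 = 0.1124 mol
Q = 0.1124 × 96500 = 10850 C
t = 10850 / 21.9 = 495.4 s

495 s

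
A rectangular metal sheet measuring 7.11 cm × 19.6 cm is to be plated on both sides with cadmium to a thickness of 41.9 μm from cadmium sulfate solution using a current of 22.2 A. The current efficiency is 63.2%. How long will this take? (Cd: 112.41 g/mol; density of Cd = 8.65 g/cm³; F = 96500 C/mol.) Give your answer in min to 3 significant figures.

Plated area = 2 × 7.11 × 19.6 = 278.7 cm²
Volume = 278.7 × 41.9×10⁻⁴ cm = 1.168 cm³
m(Cd) = 1.168 × 8.65 = 10.10 g
n(Cd) = 10.10 / 112.41 = 0.08985 mol; n(e⁻) = 2 × 0.08985 = 0.1797 mol
Q = 0.1797 × 96500 / 0.632 = 27440 C
t = 27440 / 22.2 = 1236 s = 20.6 min

20.6 min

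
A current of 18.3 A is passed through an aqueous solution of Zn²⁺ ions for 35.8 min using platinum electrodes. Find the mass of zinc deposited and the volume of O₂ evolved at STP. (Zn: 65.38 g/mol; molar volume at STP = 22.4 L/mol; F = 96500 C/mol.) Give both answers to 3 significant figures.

13.3 g Zn; 2.28 L O₂

Q = 18.3 × 2148 = 39310 C; n(e⁻) = 39310 / 96500 = 0.4074 mol
Cathode: Zn²⁺ + 2e⁻ → Zn → n(Zn) = 0.4074/2 = 0.2037 mol → 13.3 g
Anode: 2H₂O → O₂ + 4H⁺ + 4e⁻ → n(O₂) = 0.4074/4 = 0.1019 mol → 2.28 L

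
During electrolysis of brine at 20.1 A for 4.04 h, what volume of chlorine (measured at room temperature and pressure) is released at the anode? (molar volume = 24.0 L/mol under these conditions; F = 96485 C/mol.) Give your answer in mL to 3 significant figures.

Charge passed = 20.1 × 14544 = 2.923×10^5 C
Moles of electrons = 2.923×10^5 / 96485 = 3.029 mol
2Cl⁻ → Cl₂ + 2e⁻, so n(Cl₂) = 3.029 / 2 = 1.515 mol
V = 1.515 × 24.0 = 36.36 L
= 36400 mL

36400 mL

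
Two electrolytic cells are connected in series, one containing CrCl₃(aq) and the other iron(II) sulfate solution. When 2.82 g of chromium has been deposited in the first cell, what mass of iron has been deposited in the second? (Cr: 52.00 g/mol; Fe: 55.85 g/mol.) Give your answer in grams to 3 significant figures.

n(Cr) = 2.82 / 52.00 = 0.05423 mol
Cr³⁺ + 3e⁻ → Cr, so n(e⁻) = 3 × 0.05423 = 0.1627 mol
Since the cells are in series, n(e⁻) in the Fe cell is also 0.1627 mol.
Fe²⁺ + 2e⁻ → Fe, so n(Fe) = 0.1627 / 2 = 0.08135 mol
m(Fe) = 0.08135 × 55.85 = 4.54 g

4.54 g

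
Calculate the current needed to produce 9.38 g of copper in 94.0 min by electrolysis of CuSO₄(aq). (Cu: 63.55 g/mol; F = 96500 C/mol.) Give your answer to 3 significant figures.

n(Cu) = 9.38 / 63.55 = 0.1476 mol
Cu²⁺ + 2e⁻ → Cu, so n(e⁻) = 2 × 0.1476 = 0.2952 mol
Q = 0.2952 × 96500 = 28490 C
I = Q / t = 28490 / 5640 s = 5.05 A

5.05 A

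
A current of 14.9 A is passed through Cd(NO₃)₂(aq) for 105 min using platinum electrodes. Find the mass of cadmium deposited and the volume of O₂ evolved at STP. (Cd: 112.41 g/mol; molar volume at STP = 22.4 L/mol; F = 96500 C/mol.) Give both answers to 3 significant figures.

54.7 g Cd; 5.45 L O₂

Q = 14.9 × 6300 = 93870 C; n(e⁻) = 93870 / 96500 = 0.9727 mol
Cathode: Cd²⁺ + 2e⁻ → Cd → n(Cd) = 0.9727/2 = 0.4864 mol → 54.7 g
Anode: 2H₂O → O₂ + 4H⁺ + 4e⁻ → n(O₂) = 0.9727/4 = 0.2432 mol → 5.45 L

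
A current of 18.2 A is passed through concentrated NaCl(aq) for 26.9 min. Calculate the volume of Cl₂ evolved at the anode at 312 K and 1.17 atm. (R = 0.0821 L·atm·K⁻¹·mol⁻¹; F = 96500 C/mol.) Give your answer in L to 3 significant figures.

Q = It = 18.2 × 1614 = 29370 C
n(e⁻) = 29370 / 96500 = 0.3044 mol
2Cl⁻ → Cl₂ + 2e⁻, so n(Cl₂) = 0.3044 / 2 = 0.1522 mol
V = nRT/P = 0.1522 × 0.0821 × 312 / 1.17 = 3.332 L

3.33 L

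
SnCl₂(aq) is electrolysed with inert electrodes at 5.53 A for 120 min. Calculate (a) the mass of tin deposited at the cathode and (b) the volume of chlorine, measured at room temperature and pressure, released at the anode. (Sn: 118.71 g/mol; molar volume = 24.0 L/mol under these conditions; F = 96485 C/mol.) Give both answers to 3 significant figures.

24.5 g Sn; 4.95 L Cl₂

Q = 5.53 × 7200 = 39820 C; n(e⁻) = 39820 / 96485 = 0.4127 mol
Cathode: Sn²⁺ + 2e⁻ → Sn → n(Sn) = 0.4127/2 = 0.2064 mol → 24.5 g
Anode: 2Cl⁻ → Cl₂ + 2e⁻ → n(Cl₂) = 0.4127/2 = 0.2064 mol → 4.95 L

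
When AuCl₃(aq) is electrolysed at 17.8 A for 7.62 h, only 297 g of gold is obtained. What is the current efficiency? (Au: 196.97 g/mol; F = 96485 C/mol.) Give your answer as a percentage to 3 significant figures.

89.4%

Q = 17.8 × 27432 = 4.883×10^5 C
n(e⁻) = 4.883×10^5 / 96485 = 5.061 mol
Au³⁺ + 3e⁻ → Au, so theoretical n(Au) = 1.687 mol → 332.3 g
Efficiency = 297 / 332.3 = 0.8938 = 89.4%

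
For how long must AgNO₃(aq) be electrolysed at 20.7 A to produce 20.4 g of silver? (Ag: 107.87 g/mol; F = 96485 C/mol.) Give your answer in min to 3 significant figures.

n(Ag) = 20.4 / 107.87 = 0.1891 mol
Ag⁺ + e⁻ → Ag, so n(e⁻) = 0.1891 mol
Q = 0.1891 × 96485 = 18250 C
t = Q / I = 18250 / 20.7 = 881.6 s = 14.7 min

14.7 min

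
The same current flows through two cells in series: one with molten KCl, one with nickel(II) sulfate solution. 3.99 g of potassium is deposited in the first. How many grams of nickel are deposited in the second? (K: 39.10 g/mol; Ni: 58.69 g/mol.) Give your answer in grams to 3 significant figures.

n(K) = 3.99 / 39.10 = 0.1020 mol
K⁺ + e⁻ → K, so n(e⁻) = 0.1020 mol
Same current for the same time ⇒ same n(e⁻) = 0.1020 mol in both cells.
Ni²⁺ + 2e⁻ → Ni, so n(Ni) = 0.1020 / 2 = 0.05100 mol
m(Ni) = 0.05100 × 58.69 = 2.99 g

2.99 g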